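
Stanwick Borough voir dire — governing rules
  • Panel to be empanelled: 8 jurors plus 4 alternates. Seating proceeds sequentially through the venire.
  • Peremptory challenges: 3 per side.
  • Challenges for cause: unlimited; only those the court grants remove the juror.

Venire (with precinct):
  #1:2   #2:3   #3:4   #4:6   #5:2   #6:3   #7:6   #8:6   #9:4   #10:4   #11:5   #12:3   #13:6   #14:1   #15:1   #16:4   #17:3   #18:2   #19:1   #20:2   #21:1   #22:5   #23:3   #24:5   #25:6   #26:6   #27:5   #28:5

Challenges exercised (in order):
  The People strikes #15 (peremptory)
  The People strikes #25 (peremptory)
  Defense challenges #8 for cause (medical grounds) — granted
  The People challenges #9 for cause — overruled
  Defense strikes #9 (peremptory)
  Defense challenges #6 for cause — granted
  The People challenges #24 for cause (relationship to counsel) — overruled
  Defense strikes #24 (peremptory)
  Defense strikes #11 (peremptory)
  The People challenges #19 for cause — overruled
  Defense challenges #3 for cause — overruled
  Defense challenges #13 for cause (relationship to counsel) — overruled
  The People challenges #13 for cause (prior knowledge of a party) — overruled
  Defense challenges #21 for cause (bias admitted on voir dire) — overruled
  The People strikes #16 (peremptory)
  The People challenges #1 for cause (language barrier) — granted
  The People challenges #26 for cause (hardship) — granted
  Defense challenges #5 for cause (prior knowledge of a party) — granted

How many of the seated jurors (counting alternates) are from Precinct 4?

2

Removed: #1, #5, #6, #8, #9, #11, #15, #16, #24, #25, #26.
Seated (12 incl. alternates): #2, #3, #4, #7, #10, #12, #13, #14, #17, #18, #19, #20.
Of those, in Precinct 4: #3, #10 → 2.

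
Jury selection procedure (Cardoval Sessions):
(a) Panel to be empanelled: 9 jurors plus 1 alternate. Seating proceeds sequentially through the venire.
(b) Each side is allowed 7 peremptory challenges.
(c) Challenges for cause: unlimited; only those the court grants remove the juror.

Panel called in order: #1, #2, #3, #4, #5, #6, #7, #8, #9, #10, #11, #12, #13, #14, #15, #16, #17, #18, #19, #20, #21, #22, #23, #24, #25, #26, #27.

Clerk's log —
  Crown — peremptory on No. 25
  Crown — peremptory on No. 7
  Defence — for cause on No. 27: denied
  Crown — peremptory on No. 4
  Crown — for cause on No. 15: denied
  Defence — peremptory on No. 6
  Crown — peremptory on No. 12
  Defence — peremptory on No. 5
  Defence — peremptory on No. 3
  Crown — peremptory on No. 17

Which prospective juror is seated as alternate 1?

16

Removed: #3, #4, #5, #6, #7, #12, #17, #25. (#15, #27 stay — for-cause denied.)
Filling seats in venire order through position 10: #1, #2, #8, #9, #10, #11, #13, #14, #15, #16.
So alternate 1 is #16.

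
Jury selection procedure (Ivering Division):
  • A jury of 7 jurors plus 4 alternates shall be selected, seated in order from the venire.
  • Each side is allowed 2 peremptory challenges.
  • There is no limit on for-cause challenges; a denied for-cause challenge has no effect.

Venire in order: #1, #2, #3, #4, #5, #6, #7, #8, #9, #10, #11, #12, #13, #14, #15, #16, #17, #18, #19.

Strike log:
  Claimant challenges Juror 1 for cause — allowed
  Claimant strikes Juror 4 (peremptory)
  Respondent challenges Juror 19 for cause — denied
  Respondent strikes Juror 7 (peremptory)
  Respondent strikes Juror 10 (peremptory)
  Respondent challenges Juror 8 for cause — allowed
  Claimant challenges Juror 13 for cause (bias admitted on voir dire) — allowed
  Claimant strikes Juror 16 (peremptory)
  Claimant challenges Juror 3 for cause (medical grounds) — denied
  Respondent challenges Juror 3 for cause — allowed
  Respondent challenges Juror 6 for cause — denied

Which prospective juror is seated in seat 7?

Removed: #1, #3, #4, #7, #8, #10, #13, #16. (#6, #19 stay — for-cause denied.)
Seating in order: seats 1–7 → #2, #5, #6, #9, #11, #12, #14; alternates → #15, #17, #18, #19.
So seat 7 is #14.

14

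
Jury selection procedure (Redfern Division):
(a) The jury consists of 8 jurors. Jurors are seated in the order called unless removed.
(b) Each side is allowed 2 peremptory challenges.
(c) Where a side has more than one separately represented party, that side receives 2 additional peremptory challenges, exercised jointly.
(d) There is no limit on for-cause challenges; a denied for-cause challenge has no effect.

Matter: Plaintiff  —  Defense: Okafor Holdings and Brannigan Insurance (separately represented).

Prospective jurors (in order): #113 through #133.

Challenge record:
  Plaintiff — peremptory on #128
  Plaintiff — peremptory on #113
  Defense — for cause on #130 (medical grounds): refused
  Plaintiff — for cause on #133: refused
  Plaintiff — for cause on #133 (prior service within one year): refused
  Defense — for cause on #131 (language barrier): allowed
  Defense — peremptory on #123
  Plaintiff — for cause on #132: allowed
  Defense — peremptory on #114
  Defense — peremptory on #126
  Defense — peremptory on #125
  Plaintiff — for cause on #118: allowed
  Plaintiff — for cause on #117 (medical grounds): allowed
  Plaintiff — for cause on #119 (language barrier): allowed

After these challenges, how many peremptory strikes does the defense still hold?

Defense allotment: 2 base + 2 multi-party = 4.
Defense peremptories used: #123, #114, #126, #125 — 4 (for-cause on #130, #131 don't count).
Remaining: 4 − 4 = 0.

0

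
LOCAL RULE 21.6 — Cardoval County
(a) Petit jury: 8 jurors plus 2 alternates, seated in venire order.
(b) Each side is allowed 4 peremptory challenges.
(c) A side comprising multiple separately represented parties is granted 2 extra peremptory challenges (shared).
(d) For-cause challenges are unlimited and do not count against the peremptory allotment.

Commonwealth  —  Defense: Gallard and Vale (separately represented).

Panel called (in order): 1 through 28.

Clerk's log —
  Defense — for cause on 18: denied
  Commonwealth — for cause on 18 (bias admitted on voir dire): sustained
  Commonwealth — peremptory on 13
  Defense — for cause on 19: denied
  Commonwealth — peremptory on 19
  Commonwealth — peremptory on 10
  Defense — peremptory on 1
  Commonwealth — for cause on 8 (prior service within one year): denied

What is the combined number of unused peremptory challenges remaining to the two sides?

Commonwealth allotment: 4. Defense allotment: 4 base + 2 multi-party = 6.
Commonwealth peremptories used: #13, #19, #10 — 3 (for-cause on #18, #8 don't count).
Defense peremptories used: #1 — 1 (for-cause on #18, #19 don't count).
Remaining: (4 − 3) + (6 − 1) = 6.

6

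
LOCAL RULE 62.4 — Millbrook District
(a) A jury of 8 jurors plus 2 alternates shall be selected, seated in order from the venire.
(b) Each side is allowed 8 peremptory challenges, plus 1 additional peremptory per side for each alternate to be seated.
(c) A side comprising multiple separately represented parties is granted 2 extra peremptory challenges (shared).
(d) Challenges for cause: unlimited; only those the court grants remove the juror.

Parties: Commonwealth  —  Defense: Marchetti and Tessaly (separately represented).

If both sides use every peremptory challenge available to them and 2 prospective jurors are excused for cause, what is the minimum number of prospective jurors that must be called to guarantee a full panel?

34

Seats to fill: 8 + 2 alternates = 10.
Peremptories — Commonwealth: 8 + 1×2 = 10; Defense: 8 + 1×2 + 2 = 12; total 22.
For-cause removals: 2.
Minimum venire: 10 + 22 + 2 = 34.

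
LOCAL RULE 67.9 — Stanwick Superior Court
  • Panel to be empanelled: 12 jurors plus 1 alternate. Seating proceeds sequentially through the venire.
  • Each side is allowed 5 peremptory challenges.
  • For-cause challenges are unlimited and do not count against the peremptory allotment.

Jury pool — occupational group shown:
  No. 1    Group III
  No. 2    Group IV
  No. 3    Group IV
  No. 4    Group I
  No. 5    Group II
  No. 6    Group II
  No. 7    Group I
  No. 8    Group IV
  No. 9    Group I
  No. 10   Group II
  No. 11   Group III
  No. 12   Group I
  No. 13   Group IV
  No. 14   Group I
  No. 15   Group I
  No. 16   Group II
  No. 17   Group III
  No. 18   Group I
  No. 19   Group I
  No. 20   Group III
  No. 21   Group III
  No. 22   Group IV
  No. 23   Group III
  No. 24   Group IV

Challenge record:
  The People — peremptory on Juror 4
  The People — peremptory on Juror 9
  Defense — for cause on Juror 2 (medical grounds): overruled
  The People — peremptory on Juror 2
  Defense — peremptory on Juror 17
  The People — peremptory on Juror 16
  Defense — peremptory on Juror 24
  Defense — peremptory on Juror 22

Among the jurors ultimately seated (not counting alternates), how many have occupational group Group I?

Removed: #2, #4, #9, #16, #17, #22, #24.
Seated jurors 1–12: #1, #3, #5, #6, #7, #8, #10, #11, #12, #13, #14, #15 (alternates #18 not counted).
Of those, in Group I: #7, #12, #14, #15 → 4.

4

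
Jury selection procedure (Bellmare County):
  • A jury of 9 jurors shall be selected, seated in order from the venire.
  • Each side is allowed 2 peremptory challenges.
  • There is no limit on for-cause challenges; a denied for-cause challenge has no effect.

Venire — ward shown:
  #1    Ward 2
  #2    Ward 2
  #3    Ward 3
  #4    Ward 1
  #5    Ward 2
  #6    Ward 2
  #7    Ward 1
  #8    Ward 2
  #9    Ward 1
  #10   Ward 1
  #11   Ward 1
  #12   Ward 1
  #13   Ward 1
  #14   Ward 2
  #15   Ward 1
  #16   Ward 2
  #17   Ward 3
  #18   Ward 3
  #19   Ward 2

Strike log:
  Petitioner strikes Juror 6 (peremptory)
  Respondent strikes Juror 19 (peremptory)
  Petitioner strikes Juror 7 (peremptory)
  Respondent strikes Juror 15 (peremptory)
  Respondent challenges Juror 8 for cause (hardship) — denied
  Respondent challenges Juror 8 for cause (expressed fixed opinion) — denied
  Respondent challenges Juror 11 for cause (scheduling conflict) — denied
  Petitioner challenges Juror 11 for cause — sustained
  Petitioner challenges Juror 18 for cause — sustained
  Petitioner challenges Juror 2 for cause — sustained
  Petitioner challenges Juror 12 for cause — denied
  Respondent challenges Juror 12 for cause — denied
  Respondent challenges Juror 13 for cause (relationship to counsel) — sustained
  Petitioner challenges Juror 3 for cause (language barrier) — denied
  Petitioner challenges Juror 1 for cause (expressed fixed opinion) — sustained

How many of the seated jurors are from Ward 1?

4

Removed: #1, #2, #6, #7, #11, #13, #15, #18, #19.
Seated jurors 1–9: #3, #4, #5, #8, #9, #10, #12, #14, #16.
Of those, in Ward 1: #4, #9, #10, #12 → 4.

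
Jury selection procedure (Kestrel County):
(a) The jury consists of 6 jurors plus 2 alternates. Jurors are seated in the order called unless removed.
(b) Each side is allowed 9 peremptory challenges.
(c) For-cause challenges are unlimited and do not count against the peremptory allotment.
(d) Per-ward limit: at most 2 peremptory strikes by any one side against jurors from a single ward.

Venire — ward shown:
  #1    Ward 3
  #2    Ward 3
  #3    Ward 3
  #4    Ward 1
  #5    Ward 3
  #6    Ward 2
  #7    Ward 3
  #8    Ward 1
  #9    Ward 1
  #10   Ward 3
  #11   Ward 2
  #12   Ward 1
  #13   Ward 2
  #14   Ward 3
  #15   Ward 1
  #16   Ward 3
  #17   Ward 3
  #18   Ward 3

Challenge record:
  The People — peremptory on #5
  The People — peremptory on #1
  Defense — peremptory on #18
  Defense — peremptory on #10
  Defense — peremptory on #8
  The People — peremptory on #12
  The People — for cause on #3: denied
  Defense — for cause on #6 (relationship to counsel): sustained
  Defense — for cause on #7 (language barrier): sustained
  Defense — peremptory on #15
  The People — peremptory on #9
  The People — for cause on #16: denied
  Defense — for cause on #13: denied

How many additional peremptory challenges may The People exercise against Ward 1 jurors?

The People peremptories so far: #5, #1, #12, #9 — 4 of 9 used, 5 left overall.
Against Ward 1: #12, #9 — 2 used; per-ward cap 2 leaves 0.
Binding limit: min(5, 0) = 0.

0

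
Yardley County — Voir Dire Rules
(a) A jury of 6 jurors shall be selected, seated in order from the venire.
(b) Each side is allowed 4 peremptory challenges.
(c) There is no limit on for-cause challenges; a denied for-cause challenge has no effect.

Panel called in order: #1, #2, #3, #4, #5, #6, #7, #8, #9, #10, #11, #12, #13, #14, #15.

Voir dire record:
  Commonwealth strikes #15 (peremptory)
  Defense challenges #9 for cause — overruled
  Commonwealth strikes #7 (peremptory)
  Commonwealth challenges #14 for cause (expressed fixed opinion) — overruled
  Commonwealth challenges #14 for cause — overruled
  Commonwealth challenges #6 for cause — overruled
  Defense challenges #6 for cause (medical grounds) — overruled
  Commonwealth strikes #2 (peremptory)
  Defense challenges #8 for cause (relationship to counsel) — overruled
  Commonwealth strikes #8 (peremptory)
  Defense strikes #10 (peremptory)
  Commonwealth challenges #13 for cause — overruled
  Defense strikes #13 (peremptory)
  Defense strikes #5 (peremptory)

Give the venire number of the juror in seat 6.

11

Removed: #2, #5, #7, #8, #10, #13, #15. (#6, #9, #14 stay — for-cause denied.)
Seating in order: seats 1–6 → #1, #3, #4, #6, #9, #11.
So seat 6 is #11.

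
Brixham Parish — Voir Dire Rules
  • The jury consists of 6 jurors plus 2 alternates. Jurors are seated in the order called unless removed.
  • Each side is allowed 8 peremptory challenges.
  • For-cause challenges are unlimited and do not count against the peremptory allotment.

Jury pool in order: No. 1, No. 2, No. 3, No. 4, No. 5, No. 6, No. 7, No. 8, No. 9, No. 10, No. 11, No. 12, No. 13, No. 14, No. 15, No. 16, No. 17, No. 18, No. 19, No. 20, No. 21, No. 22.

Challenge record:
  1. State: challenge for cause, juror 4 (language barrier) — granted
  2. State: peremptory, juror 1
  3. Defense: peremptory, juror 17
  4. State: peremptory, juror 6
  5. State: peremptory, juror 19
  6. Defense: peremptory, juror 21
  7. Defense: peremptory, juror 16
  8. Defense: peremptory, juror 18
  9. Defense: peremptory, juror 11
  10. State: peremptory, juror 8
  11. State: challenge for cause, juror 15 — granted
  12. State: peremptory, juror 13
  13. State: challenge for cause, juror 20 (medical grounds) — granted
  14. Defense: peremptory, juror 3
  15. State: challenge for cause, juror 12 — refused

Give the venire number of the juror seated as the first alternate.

14

Removed: #1, #3, #4, #6, #8, #11, #13, #15, #16, #17, #18, #19, #20, #21. (#12 stays — for-cause denied.)
Seating in order: seats 1–6 → #2, #5, #7, #9, #10, #12; alternates → #14, #22.
So alternate 1 is #14.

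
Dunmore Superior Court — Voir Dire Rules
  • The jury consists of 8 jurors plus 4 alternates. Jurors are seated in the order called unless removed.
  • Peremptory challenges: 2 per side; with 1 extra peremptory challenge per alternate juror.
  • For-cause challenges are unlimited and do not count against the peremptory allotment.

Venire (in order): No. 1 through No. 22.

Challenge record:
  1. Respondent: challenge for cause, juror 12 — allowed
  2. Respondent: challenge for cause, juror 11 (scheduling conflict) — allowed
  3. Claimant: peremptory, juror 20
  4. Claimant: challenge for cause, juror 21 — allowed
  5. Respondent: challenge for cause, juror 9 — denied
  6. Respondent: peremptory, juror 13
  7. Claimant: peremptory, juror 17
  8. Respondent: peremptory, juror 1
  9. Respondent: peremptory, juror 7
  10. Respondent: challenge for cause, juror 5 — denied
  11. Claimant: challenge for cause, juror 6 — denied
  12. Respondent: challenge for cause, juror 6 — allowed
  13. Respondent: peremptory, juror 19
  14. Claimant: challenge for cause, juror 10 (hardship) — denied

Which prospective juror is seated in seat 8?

14

Removed: #1, #6, #7, #11, #12, #13, #17, #19, #20, #21. (#5, #9, #10 stay — for-cause denied.)
Seating in order: seats 1–8 → #2, #3, #4, #5, #8, #9, #10, #14; alternates → #15, #16, #18, #22.
So seat 8 is #14.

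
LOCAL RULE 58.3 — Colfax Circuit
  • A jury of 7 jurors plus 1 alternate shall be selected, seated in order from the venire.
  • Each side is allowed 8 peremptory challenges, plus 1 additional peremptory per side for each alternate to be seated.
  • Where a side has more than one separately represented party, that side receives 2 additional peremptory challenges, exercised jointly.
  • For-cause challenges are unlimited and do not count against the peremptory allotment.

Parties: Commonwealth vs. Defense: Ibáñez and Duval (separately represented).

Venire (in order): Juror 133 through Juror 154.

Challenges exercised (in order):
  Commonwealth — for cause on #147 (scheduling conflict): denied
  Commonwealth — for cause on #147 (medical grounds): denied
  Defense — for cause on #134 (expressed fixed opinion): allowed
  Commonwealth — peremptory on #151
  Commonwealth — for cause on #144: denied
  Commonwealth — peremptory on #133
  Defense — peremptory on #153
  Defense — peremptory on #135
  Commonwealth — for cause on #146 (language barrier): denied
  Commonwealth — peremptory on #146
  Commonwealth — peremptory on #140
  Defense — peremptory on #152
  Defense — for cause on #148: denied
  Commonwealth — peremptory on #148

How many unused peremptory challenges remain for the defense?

Defense allotment: 8 base + 1 × 1 alternate + 2 multi-party = 11.
Defense peremptories used: #153, #135, #152 — 3 (for-cause on #134, #148 don't count).
Remaining: 11 − 3 = 8.

8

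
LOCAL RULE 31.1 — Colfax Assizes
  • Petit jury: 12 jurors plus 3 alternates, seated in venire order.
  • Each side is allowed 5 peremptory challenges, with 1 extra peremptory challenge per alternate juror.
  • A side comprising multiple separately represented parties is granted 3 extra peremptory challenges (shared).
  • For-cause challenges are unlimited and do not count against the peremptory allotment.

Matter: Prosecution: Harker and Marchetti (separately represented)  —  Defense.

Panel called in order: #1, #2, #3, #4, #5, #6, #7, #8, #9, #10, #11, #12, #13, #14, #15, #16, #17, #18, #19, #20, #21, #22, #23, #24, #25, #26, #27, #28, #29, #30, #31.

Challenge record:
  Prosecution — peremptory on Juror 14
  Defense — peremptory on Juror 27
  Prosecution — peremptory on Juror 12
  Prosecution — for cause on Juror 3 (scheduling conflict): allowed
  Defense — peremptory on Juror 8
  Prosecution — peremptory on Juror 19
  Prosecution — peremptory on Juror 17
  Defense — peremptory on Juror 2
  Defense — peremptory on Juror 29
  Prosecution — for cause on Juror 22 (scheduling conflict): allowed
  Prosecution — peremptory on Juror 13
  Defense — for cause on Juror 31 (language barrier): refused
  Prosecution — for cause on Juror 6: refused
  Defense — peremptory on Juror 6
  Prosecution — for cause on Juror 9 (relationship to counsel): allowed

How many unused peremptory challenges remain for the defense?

Defense allotment: 5 base + 1 × 3 alternates = 8.
Defense peremptories used: #27, #8, #2, #29, #6 — 5 (the for-cause on #31 doesn't count).
Remaining: 8 − 5 = 3.

3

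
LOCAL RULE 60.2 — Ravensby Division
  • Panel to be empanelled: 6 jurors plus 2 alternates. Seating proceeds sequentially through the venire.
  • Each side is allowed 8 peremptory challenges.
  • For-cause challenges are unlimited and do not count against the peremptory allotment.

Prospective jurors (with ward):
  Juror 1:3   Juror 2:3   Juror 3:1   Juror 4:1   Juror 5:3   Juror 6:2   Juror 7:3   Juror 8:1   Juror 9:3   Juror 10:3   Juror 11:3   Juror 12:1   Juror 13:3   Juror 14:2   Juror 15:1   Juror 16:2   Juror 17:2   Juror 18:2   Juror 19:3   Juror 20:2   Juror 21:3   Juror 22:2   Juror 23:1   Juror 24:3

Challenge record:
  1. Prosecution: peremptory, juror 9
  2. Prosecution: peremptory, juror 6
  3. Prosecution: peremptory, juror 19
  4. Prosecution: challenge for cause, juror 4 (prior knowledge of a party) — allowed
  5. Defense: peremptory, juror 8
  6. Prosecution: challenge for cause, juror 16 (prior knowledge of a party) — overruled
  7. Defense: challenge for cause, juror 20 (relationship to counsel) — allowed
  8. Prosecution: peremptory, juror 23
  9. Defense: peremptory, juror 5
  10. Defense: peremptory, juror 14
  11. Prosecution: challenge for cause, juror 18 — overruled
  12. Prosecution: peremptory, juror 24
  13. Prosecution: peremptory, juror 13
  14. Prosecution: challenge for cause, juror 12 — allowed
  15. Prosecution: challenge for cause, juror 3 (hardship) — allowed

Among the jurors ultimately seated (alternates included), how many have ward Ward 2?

2

Removed: #3, #4, #5, #6, #8, #9, #12, #13, #14, #19, #20, #23, #24.
Seated (8 incl. alternates): #1, #2, #7, #10, #11, #15, #16, #17.
Of those, in Ward 2: #16, #17 → 2.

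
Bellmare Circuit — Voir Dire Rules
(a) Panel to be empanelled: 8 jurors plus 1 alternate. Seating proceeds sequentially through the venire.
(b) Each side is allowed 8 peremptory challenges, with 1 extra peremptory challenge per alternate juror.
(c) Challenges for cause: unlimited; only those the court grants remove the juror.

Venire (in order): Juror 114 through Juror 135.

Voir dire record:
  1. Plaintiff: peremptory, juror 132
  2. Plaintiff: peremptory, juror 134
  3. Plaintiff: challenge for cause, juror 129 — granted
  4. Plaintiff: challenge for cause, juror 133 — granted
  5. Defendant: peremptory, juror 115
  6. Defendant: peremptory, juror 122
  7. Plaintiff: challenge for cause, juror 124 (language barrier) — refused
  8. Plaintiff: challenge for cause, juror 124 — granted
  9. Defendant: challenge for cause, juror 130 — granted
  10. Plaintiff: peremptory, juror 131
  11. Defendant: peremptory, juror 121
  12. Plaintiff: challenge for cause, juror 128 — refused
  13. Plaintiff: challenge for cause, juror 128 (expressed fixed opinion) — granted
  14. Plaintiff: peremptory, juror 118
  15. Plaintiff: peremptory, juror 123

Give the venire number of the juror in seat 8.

Removed: #115, #118, #121, #122, #123, #124, #128, #129, #130, #131, #132, #133, #134.
Seating in order: seats 1–8 → #114, #116, #117, #119, #120, #125, #126, #127; alternates → #135.
So seat 8 is #127.

127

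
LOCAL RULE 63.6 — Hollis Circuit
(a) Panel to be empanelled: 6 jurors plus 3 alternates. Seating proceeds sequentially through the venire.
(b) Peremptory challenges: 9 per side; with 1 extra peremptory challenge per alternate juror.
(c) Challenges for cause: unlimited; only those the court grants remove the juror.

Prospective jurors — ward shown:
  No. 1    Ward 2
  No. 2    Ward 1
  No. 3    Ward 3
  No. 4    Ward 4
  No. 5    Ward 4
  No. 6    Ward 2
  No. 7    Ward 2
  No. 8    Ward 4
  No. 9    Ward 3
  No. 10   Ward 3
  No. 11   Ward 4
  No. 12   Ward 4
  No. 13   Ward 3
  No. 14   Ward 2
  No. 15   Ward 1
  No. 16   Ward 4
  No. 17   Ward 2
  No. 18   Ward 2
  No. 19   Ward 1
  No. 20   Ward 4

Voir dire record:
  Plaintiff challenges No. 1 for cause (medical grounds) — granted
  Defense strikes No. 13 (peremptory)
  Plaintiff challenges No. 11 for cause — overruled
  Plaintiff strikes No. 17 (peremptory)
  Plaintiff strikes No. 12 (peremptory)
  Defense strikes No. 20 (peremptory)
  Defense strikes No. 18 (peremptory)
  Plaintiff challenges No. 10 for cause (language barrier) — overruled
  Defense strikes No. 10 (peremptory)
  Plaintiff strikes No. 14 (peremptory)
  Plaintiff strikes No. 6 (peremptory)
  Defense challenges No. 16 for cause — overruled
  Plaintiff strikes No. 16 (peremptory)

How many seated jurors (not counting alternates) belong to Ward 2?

Removed: #1, #6, #10, #12, #13, #14, #16, #17, #18, #20.
Seated jurors 1–6: #2, #3, #4, #5, #7, #8 (alternates #9, #11, #15 not counted).
Of those, in Ward 2: #7 → 1.

1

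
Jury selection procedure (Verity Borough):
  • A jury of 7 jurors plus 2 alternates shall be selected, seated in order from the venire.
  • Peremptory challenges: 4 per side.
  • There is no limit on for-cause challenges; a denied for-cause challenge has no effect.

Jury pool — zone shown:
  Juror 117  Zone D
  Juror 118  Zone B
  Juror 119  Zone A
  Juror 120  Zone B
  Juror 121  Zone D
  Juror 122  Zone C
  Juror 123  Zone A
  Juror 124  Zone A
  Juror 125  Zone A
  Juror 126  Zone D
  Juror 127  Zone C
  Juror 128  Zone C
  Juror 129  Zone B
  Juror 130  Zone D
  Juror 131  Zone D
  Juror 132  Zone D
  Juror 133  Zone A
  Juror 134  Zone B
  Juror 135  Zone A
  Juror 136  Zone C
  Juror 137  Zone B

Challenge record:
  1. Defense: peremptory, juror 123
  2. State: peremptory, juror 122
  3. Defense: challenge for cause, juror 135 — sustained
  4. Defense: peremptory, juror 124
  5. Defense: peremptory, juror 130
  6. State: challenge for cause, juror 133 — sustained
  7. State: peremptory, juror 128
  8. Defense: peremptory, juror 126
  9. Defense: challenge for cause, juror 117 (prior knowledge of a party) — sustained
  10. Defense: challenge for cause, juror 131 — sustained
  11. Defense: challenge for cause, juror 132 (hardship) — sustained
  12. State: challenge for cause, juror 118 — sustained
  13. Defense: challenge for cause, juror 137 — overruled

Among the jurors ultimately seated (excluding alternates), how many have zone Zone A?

Removed: #117, #118, #122, #123, #124, #126, #128, #130, #131, #132, #133, #135.
Seated jurors 1–7: #119, #120, #121, #125, #127, #129, #134 (alternates #136, #137 not counted).
Of those, in Zone A: #119, #125 → 2.

2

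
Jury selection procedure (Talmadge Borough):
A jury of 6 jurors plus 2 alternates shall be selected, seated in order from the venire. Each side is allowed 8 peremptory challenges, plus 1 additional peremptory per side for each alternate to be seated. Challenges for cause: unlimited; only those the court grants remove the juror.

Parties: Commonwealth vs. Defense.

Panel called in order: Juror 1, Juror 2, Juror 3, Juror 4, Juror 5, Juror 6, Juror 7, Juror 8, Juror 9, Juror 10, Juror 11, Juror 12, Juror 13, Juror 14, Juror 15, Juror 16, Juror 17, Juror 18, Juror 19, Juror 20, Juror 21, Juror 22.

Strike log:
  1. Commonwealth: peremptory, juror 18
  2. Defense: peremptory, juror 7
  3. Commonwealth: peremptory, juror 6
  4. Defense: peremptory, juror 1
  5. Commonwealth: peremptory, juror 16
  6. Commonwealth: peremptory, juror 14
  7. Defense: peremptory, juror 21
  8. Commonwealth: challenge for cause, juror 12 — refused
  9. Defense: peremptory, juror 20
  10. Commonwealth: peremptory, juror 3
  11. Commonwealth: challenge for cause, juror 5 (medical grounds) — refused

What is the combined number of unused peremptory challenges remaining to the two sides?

11

Commonwealth allotment: 8 base + 1 × 2 alternates = 10. Defense allotment: 8 base + 1 × 2 alternates = 10.
Commonwealth peremptories used: #18, #6, #16, #14, #3 — 5 (for-cause on #12, #5 don't count).
Defense peremptories used: #7, #1, #21, #20 — 4.
Remaining: (10 − 5) + (10 − 4) = 11.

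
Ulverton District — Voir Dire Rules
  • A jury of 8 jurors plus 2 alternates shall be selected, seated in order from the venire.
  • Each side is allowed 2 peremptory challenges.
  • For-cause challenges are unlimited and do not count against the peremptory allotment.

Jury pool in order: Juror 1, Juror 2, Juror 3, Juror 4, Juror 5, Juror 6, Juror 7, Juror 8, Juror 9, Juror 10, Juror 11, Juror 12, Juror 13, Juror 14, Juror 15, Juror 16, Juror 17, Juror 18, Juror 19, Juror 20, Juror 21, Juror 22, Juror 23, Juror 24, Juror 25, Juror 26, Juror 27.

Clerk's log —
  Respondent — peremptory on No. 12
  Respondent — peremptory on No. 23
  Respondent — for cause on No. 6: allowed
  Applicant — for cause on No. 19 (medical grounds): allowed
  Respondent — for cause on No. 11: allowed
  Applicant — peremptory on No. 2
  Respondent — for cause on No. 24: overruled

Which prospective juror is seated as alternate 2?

Removed: #2, #6, #11, #12, #19, #23. (#24 stays — for-cause denied.)
Seating in order: seats 1–8 → #1, #3, #4, #5, #7, #8, #9, #10; alternates → #13, #14.
So alternate 2 is #14.

14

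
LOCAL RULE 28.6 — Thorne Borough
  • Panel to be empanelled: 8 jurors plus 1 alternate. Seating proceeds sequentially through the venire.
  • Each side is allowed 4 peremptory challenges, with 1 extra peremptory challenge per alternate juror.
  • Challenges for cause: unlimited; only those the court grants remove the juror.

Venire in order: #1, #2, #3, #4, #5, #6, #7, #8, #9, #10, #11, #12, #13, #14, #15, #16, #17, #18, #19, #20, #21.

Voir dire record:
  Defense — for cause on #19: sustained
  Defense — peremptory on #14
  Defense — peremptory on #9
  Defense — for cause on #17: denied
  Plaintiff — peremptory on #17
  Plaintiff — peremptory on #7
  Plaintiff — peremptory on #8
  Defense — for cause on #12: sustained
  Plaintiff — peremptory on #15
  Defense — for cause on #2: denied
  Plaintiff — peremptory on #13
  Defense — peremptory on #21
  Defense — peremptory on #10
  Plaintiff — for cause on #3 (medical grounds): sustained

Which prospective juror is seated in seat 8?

Removed: #3, #7, #8, #9, #10, #12, #13, #14, #15, #17, #19, #21. (#2 stays — for-cause denied.)
Filling seats in venire order through position 8: #1, #2, #4, #5, #6, #11, #16, #18.
So seat 8 is #18.

18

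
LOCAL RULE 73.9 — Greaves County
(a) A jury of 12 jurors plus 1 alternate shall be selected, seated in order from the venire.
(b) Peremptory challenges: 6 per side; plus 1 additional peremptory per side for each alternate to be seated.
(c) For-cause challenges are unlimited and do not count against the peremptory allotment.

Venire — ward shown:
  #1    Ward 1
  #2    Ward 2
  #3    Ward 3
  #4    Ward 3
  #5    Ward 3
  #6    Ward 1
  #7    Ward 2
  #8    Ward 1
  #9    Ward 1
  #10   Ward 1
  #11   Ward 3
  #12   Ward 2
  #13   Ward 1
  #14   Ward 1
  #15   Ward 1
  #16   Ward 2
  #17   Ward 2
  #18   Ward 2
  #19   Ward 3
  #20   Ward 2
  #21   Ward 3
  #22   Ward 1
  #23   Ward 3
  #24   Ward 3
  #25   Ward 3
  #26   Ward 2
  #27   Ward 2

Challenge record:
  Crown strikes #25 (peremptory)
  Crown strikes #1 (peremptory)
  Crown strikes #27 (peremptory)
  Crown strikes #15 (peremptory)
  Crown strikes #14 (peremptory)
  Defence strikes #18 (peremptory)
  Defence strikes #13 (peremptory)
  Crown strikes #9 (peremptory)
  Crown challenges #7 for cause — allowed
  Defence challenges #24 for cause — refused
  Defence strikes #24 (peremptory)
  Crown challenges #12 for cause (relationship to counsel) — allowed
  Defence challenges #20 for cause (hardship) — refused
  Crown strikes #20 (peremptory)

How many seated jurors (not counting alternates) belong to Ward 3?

Removed: #1, #7, #9, #12, #13, #14, #15, #18, #20, #24, #25, #27.
Seated jurors 1–12: #2, #3, #4, #5, #6, #8, #10, #11, #16, #17, #19, #21 (alternates #22 not counted).
Of those, in Ward 3: #3, #4, #5, #11, #19, #21 → 6.

6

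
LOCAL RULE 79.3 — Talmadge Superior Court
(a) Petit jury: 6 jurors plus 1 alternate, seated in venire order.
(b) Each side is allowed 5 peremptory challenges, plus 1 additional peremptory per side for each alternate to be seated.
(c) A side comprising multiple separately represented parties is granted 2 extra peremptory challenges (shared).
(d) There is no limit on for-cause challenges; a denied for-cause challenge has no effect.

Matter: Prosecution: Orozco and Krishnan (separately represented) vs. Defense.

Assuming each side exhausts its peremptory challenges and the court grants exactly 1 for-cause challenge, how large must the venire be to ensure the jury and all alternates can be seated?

Seats to fill: 6 + 1 alternates = 7.
Peremptories — Prosecution: 5 + 1×1 + 2 = 8; Defense: 5 + 1×1 = 6; total 14.
For-cause removals: 1.
Minimum venire: 7 + 14 + 1 = 22.

22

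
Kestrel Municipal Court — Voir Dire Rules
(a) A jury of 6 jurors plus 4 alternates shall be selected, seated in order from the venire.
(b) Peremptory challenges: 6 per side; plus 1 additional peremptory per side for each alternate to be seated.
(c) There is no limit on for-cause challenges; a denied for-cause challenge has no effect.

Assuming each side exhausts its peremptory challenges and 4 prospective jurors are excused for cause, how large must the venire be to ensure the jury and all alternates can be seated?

34

Seats to fill: 6 + 4 alternates = 10.
Peremptories: 6 + 1×4 = 10 per side × 2 sides = 20.
For-cause removals: 4.
Minimum venire: 10 + 20 + 4 = 34.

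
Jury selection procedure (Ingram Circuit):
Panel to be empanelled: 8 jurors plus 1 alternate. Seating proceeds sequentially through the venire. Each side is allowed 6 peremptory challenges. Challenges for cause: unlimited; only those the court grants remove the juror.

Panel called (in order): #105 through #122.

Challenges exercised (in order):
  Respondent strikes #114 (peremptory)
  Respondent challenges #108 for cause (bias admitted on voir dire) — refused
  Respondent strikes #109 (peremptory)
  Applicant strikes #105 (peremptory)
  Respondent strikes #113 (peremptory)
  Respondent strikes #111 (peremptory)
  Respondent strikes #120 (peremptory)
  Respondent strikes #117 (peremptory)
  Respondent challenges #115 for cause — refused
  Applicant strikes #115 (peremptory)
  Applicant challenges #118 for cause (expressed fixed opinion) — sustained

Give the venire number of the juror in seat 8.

121

Removed: #105, #109, #111, #113, #114, #115, #117, #118, #120. (#108 stays — for-cause denied.)
Seating in order: seats 1–8 → #106, #107, #108, #110, #112, #116, #119, #121; alternates → #122.
So seat 8 is #121.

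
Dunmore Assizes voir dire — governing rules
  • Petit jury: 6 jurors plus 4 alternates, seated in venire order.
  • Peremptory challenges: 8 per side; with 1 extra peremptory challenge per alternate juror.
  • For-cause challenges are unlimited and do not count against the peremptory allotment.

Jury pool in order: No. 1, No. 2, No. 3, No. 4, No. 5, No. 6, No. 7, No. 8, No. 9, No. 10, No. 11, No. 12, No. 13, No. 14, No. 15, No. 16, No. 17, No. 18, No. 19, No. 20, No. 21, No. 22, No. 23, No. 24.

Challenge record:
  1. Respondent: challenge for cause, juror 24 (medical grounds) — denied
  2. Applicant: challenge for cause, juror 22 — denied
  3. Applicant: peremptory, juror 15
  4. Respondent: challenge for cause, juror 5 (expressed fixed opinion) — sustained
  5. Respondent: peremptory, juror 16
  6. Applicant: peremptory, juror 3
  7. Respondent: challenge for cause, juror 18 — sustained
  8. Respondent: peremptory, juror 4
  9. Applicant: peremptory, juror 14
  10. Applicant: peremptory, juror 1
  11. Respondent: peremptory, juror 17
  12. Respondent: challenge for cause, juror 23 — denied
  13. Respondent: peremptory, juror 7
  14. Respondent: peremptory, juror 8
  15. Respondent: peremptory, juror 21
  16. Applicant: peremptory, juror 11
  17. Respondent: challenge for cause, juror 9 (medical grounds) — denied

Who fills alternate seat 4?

Removed: #1, #3, #4, #5, #7, #8, #11, #14, #15, #16, #17, #18, #21. (#9, #22, #23, #24 stay — for-cause denied.)
Filling seats in venire order through position 10: #2, #6, #9, #10, #12, #13, #19, #20, #22, #23.
So alternate 4 is #23.

23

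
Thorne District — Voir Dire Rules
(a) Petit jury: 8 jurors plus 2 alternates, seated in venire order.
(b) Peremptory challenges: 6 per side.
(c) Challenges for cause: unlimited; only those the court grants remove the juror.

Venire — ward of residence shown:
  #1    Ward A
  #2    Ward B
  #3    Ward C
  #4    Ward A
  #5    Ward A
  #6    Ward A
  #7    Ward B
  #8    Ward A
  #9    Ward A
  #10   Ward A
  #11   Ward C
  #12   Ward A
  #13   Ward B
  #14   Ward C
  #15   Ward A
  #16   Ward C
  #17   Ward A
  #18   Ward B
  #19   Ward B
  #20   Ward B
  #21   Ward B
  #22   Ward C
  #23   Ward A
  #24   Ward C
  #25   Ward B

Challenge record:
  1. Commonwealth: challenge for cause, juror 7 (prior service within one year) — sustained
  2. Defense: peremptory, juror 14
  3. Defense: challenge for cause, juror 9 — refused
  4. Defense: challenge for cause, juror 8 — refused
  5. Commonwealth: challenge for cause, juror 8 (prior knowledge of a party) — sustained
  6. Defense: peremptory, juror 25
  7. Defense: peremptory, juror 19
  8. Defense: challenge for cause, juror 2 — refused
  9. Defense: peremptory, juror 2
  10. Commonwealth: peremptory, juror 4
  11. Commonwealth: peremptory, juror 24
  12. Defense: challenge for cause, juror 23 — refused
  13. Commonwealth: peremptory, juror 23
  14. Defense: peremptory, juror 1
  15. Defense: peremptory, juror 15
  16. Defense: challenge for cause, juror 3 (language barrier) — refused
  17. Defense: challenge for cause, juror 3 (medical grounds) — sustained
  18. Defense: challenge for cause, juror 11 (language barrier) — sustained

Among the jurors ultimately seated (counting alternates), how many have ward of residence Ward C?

Removed: #1, #2, #3, #4, #7, #8, #11, #14, #15, #19, #23, #24, #25.
Seated (10 incl. alternates): #5, #6, #9, #10, #12, #13, #16, #17, #18, #20.
Of those, in Ward C: #16 → 1.

1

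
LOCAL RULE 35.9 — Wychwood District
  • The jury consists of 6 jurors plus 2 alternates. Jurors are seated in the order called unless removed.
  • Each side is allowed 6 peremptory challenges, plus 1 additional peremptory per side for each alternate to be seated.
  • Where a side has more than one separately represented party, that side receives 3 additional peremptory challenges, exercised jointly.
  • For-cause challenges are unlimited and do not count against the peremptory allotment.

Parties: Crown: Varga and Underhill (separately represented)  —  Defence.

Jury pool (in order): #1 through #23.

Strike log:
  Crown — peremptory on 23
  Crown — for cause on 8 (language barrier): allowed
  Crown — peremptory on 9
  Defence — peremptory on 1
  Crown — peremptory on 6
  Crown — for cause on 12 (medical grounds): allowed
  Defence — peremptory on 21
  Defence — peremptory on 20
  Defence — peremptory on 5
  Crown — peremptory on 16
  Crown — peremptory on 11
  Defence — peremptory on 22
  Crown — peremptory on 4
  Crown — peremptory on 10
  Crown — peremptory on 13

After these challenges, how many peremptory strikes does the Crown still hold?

3

Crown allotment: 6 base + 1 × 2 alternates + 3 multi-party = 11.
Crown peremptories used: #23, #9, #6, #16, #11, #4, #10, #13 — 8 (for-cause on #8, #12 don't count).
Remaining: 11 − 8 = 3.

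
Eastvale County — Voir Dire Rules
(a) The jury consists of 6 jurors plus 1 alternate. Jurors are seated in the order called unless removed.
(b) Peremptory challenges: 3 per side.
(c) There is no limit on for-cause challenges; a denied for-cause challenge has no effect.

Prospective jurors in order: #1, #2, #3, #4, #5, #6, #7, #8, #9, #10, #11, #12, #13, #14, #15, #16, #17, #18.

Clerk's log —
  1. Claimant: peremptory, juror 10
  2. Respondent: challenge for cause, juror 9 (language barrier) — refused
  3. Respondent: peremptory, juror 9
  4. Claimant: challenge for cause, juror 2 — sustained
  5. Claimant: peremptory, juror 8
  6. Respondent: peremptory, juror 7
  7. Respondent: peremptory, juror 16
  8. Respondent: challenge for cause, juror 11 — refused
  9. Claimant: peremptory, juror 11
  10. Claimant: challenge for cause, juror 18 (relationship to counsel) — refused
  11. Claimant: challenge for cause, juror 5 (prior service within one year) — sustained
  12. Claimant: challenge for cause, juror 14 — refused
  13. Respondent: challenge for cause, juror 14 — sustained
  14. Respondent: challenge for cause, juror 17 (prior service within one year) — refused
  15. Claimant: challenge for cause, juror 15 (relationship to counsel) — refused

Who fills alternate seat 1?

15

Removed: #2, #5, #7, #8, #9, #10, #11, #14, #16. (#15, #17, #18 stay — for-cause denied.)
Seating in order: seats 1–6 → #1, #3, #4, #6, #12, #13; alternates → #15.
So alternate 1 is #15.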